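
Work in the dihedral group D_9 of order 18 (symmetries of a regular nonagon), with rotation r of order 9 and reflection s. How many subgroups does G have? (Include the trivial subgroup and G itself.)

|G| = 18, so by Lagrange every subgroup order divides 18. Divisors: 1, 2, 3, 6, 9, 18.
Subgroups by order — order 1: 1; order 2: 9; order 3: 1; order 6: 3; order 9: 1; order 18: 1.
Total: 1 + 9 + 1 + 3 + 1 + 1 = 16.

16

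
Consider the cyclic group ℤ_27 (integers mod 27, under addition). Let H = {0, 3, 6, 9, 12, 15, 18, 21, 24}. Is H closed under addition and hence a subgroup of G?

Yes

|H| = 9 divides |G| = 27, consistent with Lagrange.
H contains the identity, every element's inverse is in H, and H is closed under +: it is a subgroup.
In fact H = ⟨3⟩.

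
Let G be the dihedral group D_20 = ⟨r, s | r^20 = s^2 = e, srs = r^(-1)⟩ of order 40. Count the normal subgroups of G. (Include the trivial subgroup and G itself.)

G has 48 subgroups. Checking conjugation-invariance by order — order 1: 1/1 normal; order 2: 1/21 normal; order 4: 1/11 normal; order 5: 1/1 normal; order 8: 0/5 normal; order 10: 1/5 normal; order 20: 3/3 normal; order 40: 1/1 normal.
Total normal subgroups: 9.

9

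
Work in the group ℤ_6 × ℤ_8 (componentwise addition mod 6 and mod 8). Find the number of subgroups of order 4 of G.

3

|G| = 48 and 4 | 48, so subgroups of order 4 are possible by Lagrange.
The subgroups of order 4 are: {(0,0), (0,2), (0,4), (0,6)}; {(0,0), (0,4), (3,0), (3,4)}; {(0,0), (0,4), (3,2), (3,6)}.
So G has 3 subgroups of order 4.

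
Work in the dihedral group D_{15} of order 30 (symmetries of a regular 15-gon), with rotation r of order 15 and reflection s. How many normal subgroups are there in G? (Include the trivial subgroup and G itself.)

5

G has 28 subgroups. Checking conjugation-invariance by order — order 1: 1/1 normal; order 2: 0/15 normal; order 3: 1/1 normal; order 5: 1/1 normal; order 6: 0/5 normal; order 10: 0/3 normal; order 15: 1/1 normal; order 30: 1/1 normal.
Total normal subgroups: 5.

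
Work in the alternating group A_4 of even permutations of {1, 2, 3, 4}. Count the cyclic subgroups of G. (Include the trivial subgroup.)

8

A cyclic subgroup of order d is generated by each of its φ(d) elements of order d, so the cyclic subgroups of order d number (#elements of order d)/φ(d).
Cyclic subgroups by order — order 1: 1; order 2: 3; order 3: 4.
Total: 8.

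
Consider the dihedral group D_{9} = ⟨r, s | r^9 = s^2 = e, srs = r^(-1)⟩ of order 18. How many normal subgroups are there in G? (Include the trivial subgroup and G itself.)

G has 16 subgroups. Checking conjugation-invariance by order — order 1: 1/1 normal; order 2: 0/9 normal; order 3: 1/1 normal; order 6: 0/3 normal; order 9: 1/1 normal; order 18: 1/1 normal.
Total normal subgroups: 4.

4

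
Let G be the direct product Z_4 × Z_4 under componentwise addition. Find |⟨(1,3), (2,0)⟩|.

|⟨(1,3)⟩| = 4 and |⟨(2,0)⟩| = 2, so |H| is a multiple of lcm(4, 2) = 4 and divides |G| = 16.
Closing under the operation: H = {(0,0), (0,2), (1,1), (1,3), (2,0), (2,2), (3,1), (3,3)}, so |H| = 8.

8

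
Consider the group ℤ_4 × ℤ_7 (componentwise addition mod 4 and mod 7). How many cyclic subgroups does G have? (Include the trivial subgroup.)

6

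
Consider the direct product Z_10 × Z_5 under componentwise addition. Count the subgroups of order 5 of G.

|G| = 50 and 5 | 50, so subgroups of order 5 are possible by Lagrange.
The subgroups of order 5 are: {(0,0), (0,1), (0,2), (0,3), (0,4)}; {(0,0), (2,0), (4,0), (6,0), (8,0)}; {(0,0), (2,1), (4,2), (6,3), (8,4)}; {(0,0), (2,2), (4,4), (6,1), (8,3)}; … (6 in all).
So G has 6 subgroups of order 5.

6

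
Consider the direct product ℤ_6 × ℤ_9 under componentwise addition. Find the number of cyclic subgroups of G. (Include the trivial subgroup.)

16

Group the elements of G by the cyclic subgroup they generate; each cyclic subgroup of order d accounts for φ(d) elements.
Cyclic subgroups by order — order 1: 1; order 2: 1; order 3: 4; order 6: 4; order 9: 3; order 18: 3.
Total: 16.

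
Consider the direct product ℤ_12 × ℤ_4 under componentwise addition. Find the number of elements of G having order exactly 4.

An element (a,b) has order lcm(ord(a), ord(b)); count pairs with lcm equal to 4.
Enumerating gives 12 such elements.

12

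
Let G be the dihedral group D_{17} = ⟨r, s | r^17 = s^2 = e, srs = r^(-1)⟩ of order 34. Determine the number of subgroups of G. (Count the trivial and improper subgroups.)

20

|G| = 34, so by Lagrange every subgroup order divides 34. Divisors: 1, 2, 17, 34.
Subgroups by order — order 1: 1; order 2: 17; order 17: 1; order 34: 1.
Total: 1 + 17 + 1 + 1 = 20.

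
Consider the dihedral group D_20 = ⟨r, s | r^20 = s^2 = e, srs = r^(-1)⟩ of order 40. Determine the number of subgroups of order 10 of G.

5

|G| = 40 and 10 | 40, so subgroups of order 10 are possible by Lagrange.
The subgroups of order 10 are: {e, r^2, r^4, r^6, r^8, r^10, r^12, r^14, r^16, r^18}; {e, r^4, r^8, r^12, r^16, r^2s, r^6s, r^10s, r^14s, r^18s}; {e, r^4, r^8, r^12, r^16, r^3s, r^7s, r^11s, r^15s, r^19s}; {e, r^4, r^8, r^12, r^16, s, r^4s, r^8s, r^12s, r^16s}; … (5 in all).
So G has 5 subgroups of order 10.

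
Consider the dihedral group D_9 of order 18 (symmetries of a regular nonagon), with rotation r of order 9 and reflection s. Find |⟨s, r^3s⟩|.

6

|⟨s⟩| = 2 and |⟨r^3s⟩| = 2, so |H| is a multiple of lcm(2, 2) = 2 and divides |G| = 18.
Closing under the operation: H = {e, r^3, r^6, s, r^3s, r^6s}, so |H| = 6.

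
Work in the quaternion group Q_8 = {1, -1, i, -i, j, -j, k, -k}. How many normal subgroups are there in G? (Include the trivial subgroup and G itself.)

6

G has 6 subgroups. Checking conjugation-invariance by order — order 1: 1/1 normal; order 2: 1/1 normal; order 4: 3/3 normal; order 8: 1/1 normal.
Total normal subgroups: 6.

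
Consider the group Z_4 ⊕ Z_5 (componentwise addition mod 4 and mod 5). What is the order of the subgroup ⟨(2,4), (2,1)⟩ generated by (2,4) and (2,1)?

|⟨(2,4)⟩| = 10 and |⟨(2,1)⟩| = 10, so |H| is a multiple of lcm(10, 10) = 10 and divides |G| = 20.
Closing under the operation: H = {(0,0), (0,1), (0,2), (0,3), (0,4), (2,0), (2,1), (2,2), (2,3), (2,4)}, so |H| = 10.

10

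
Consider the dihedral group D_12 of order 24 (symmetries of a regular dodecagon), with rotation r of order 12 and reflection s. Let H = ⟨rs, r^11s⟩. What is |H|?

12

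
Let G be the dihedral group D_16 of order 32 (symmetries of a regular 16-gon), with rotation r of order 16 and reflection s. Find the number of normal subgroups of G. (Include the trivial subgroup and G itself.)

G has 36 subgroups. Checking conjugation-invariance by order — order 1: 1/1 normal; order 2: 1/17 normal; order 4: 1/9 normal; order 8: 1/5 normal; order 16: 3/3 normal; order 32: 1/1 normal.
Total normal subgroups: 8.

8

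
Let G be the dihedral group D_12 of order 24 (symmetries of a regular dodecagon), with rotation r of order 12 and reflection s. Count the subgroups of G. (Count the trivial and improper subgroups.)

34

|G| = 24, so by Lagrange every subgroup order divides 24. Divisors: 1, 2, 3, 4, 6, 8, 12, 24.
Subgroups by order — order 1: 1; order 2: 13; order 3: 1; order 4: 7; order 6: 5; order 8: 3; order 12: 3; order 24: 1.
Total: 1 + 13 + 1 + 7 + 5 + 3 + 3 + 1 = 34.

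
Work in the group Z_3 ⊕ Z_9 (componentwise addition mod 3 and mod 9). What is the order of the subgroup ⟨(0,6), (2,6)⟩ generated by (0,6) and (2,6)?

|⟨(0,6)⟩| = 3 and |⟨(2,6)⟩| = 3, so |H| is a multiple of lcm(3, 3) = 3 and divides |G| = 27.
Closing under the operation: H = {(0,0), (0,3), (0,6), (1,0), (1,3), (1,6), (2,0), (2,3), (2,6)}, so |H| = 9.

9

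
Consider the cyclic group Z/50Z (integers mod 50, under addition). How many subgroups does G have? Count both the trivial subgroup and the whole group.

6

A cyclic group of order 50 has exactly one subgroup for each divisor of 50.
Divisors of 50: 1, 2, 5, 10, 25, 50.
So Z/50Z has 6 subgroups.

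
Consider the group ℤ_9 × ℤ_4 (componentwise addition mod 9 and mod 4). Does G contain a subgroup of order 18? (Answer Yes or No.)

Yes

18 | 36. A subgroup of order 18 is {(0,0), (0,2), (1,0), (1,2), (2,0), (2,2), (3,0), (3,2), (4,0), (4,2), (5,0), (5,2), (6,0), (6,2), (7,0), (7,2), (8,0), (8,2)}.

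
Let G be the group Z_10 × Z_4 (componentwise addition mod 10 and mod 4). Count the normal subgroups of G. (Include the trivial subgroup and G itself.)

16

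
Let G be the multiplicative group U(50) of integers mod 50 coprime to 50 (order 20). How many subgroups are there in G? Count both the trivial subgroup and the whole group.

|G| = 20, so by Lagrange every subgroup order divides 20. Divisors: 1, 2, 4, 5, 10, 20.
Subgroups by order — order 1: 1; order 2: 1; order 4: 1; order 5: 1; order 10: 1; order 20: 1.
Total: 1 + 1 + 1 + 1 + 1 + 1 = 6.

6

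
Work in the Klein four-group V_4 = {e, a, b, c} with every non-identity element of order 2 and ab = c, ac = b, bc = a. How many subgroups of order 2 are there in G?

|G| = 4 and 2 | 4, so subgroups of order 2 are possible by Lagrange.
The subgroups of order 2 are: {e, a}; {e, b}; {e, c}.
So G has 3 subgroups of order 2.

3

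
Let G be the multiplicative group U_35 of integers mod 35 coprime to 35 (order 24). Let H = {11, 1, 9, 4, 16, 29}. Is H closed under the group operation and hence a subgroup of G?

|H| = 6 divides |G| = 24, consistent with Lagrange.
H contains the identity, every element's inverse is in H, and H is closed under ·: it is a subgroup.
In fact H = ⟨4⟩.

Yes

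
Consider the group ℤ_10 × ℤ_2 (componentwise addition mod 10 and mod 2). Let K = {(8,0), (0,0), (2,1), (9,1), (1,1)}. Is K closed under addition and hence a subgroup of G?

No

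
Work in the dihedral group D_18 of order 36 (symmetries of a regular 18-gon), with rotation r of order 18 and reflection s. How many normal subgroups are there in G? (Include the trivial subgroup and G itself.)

G has 45 subgroups. Checking conjugation-invariance by order — order 1: 1/1 normal; order 2: 1/19 normal; order 3: 1/1 normal; order 4: 0/9 normal; order 6: 1/7 normal; order 9: 1/1 normal; order 12: 0/3 normal; order 18: 3/3 normal; order 36: 1/1 normal.
Total normal subgroups: 9.

9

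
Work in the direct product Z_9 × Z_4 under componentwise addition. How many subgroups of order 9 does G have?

1

|G| = 36 and 9 | 36, so subgroups of order 9 are possible by Lagrange.
The subgroups of order 9 are: {(0,0), (1,0), (2,0), (3,0), (4,0), (5,0), (6,0), (7,0), (8,0)}.
So G has 1 subgroup of order 9.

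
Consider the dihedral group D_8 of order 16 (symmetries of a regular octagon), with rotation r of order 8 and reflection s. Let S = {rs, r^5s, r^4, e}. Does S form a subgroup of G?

|S| = 4 divides |G| = 16, consistent with Lagrange.
S contains the identity, every element's inverse is in S, and S is closed under ·: it is a subgroup.

Yes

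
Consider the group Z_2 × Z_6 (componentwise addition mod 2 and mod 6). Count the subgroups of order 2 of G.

3

|G| = 12 and 2 | 12, so subgroups of order 2 are possible by Lagrange.
The subgroups of order 2 are: {(0,0), (0,3)}; {(0,0), (1,0)}; {(0,0), (1,3)}.
So G has 3 subgroups of order 2.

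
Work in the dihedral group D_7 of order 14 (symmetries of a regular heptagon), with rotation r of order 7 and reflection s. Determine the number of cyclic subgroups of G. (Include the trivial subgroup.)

Each element a generates a cyclic subgroup ⟨a⟩; distinct elements may generate the same one (a cyclic group of order d has φ(d) generators).
Cyclic subgroups by order — order 1: 1; order 2: 7; order 7: 1.
Total: 9.

9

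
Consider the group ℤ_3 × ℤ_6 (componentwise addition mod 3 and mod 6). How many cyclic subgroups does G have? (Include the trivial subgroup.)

10

A cyclic subgroup of order d is generated by each of its φ(d) elements of order d, so the cyclic subgroups of order d number (#elements of order d)/φ(d).
Cyclic subgroups by order — order 1: 1; order 2: 1; order 3: 4; order 6: 4.
Total: 10.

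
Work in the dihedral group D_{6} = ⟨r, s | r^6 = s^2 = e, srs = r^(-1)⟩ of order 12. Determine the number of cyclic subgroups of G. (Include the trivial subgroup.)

10

A cyclic subgroup of order d is generated by each of its φ(d) elements of order d, so the cyclic subgroups of order d number (#elements of order d)/φ(d).
Cyclic subgroups by order — order 1: 1; order 2: 7; order 3: 1; order 6: 1.
Total: 10.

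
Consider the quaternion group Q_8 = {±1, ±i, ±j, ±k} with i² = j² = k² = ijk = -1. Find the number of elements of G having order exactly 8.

No element of G has order 8 (even though 8 | 8).

0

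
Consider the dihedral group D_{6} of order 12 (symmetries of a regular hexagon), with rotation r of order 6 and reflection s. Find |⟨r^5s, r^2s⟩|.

|⟨r^5s⟩| = 2 and |⟨r^2s⟩| = 2, so |H| is a multiple of lcm(2, 2) = 2 and divides |G| = 12.
Closing under the operation: H = {e, r^3, r^2s, r^5s}, so |H| = 4.

4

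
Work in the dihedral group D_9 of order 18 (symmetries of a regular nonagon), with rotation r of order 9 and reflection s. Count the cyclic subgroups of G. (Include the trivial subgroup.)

12

Each element a generates a cyclic subgroup ⟨a⟩; distinct elements may generate the same one (a cyclic group of order d has φ(d) generators).
Cyclic subgroups by order — order 1: 1; order 2: 9; order 3: 1; order 9: 1.
Total: 12.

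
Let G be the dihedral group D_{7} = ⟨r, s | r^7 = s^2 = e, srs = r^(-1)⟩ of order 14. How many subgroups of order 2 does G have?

|G| = 14 and 2 | 14, so subgroups of order 2 are possible by Lagrange.
The subgroups of order 2 are: {e, r^2s}; {e, r^3s}; {e, r^4s}; {e, r^5s}; … (7 in all).
So G has 7 subgroups of order 2.

7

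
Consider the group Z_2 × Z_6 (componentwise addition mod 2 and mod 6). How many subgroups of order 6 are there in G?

3

|G| = 12 and 6 | 12, so subgroups of order 6 are possible by Lagrange.
The subgroups of order 6 are: {(0,0), (0,1), (0,2), (0,3), (0,4), (0,5)}; {(0,0), (0,2), (0,4), (1,0), (1,2), (1,4)}; {(0,0), (0,2), (0,4), (1,1), (1,3), (1,5)}.
So G has 3 subgroups of order 6.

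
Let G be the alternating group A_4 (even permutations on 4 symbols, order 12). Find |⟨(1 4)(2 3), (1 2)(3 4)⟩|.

|⟨(1 4)(2 3)⟩| = 2 and |⟨(1 2)(3 4)⟩| = 2, so |H| is a multiple of lcm(2, 2) = 2 and divides |G| = 12.
Closing under the operation: H = {e, (1 2)(3 4), (1 3)(2 4), (1 4)(2 3)}, so |H| = 4.

4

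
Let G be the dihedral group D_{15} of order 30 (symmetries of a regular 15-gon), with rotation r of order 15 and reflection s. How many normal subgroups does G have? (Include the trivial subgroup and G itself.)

G has 28 subgroups. Checking conjugation-invariance by order — order 1: 1/1 normal; order 2: 0/15 normal; order 3: 1/1 normal; order 5: 1/1 normal; order 6: 0/5 normal; order 10: 0/3 normal; order 15: 1/1 normal; order 30: 1/1 normal.
Total normal subgroups: 5.

5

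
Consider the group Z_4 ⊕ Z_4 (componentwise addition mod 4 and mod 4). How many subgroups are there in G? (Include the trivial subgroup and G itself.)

|G| = 16, so by Lagrange every subgroup order divides 16. Divisors: 1, 2, 4, 8, 16.
Subgroups by order — order 1: 1; order 2: 3; order 4: 7; order 8: 3; order 16: 1.
Total: 1 + 3 + 7 + 3 + 1 = 15.

15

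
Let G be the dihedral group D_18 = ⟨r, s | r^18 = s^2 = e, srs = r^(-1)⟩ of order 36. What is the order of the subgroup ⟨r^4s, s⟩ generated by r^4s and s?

18

|⟨r^4s⟩| = 2 and |⟨s⟩| = 2, so |H| is a multiple of lcm(2, 2) = 2 and divides |G| = 36.
Closing under the operation: H = {e, r^2, r^4, r^6, r^8, r^10, r^12, r^14, r^16, s, r^2s, r^4s, r^6s, r^8s, r^10s, r^12s, r^14s, r^16s}, so |H| = 18.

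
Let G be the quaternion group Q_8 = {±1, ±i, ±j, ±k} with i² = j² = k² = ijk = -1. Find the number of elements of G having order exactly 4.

6

The elements of order 4 are: i, -i, j, -j, k, -k.
That's 6.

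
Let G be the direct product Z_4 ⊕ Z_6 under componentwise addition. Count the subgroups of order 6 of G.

3

|G| = 24 and 6 | 24, so subgroups of order 6 are possible by Lagrange.
The subgroups of order 6 are: {(0,0), (0,1), (0,2), (0,3), (0,4), (0,5)}; {(0,0), (0,2), (0,4), (2,0), (2,2), (2,4)}; {(0,0), (0,2), (0,4), (2,1), (2,3), (2,5)}.
So G has 3 subgroups of order 6.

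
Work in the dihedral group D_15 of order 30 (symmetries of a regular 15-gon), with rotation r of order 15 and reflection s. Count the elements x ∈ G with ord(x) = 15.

8

The elements of order 15 are: r, r^2, r^4, r^7, r^8, r^11, r^13, r^14.
That's 8.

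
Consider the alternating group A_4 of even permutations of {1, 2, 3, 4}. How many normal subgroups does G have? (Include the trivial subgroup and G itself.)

3

G has 10 subgroups. Checking conjugation-invariance by order — order 1: 1/1 normal; order 2: 0/3 normal; order 3: 0/4 normal; order 4: 1/1 normal; order 12: 1/1 normal.
Total normal subgroups: 3.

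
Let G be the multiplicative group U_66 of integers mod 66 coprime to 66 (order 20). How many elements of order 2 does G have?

3

The elements of order 2 are: 23, 43, 65.
That's 3.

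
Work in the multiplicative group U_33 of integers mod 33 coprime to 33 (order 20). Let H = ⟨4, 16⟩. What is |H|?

5

|⟨4⟩| = 5 and |⟨16⟩| = 5, so |H| is a multiple of lcm(5, 5) = 5 and divides |G| = 20.
Closing under the operation: H = {1, 4, 16, 25, 31}, so |H| = 5.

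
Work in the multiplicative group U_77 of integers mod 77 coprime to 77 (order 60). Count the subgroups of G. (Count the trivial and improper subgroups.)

|G| = 60, so by Lagrange every subgroup order divides 60. Divisors: 1, 2, 3, 4, 5, 6, 10, 12, 15, 20, 30, 60.
Subgroups by order — order 1: 1; order 2: 3; order 3: 1; order 4: 1; order 5: 1; order 6: 3; order 10: 3; order 12: 1; order 15: 1; order 20: 1; order 30: 3; order 60: 1.
Total: 1 + 3 + 1 + 1 + 1 + 3 + 3 + 1 + 1 + 1 + 3 + 1 = 20.

20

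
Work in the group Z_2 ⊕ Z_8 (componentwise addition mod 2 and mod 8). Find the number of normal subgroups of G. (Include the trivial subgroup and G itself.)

11

G is abelian, so every subgroup is normal.
G has 11 subgroups in total, hence 11 normal subgroups.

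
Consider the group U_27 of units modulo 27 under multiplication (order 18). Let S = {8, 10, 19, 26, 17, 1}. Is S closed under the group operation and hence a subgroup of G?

Yes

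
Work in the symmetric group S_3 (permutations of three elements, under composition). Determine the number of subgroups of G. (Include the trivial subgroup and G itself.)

6

|G| = 6, so by Lagrange every subgroup order divides 6. Divisors: 1, 2, 3, 6.
Subgroups by order — order 1: 1; order 2: 3; order 3: 1; order 6: 1.
Total: 1 + 3 + 1 + 1 = 6.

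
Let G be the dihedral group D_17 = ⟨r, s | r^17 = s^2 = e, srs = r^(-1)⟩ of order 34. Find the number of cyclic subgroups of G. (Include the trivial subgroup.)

19

Group the elements of G by the cyclic subgroup they generate; each cyclic subgroup of order d accounts for φ(d) elements.
Cyclic subgroups by order — order 1: 1; order 2: 17; order 17: 1.
Total: 19.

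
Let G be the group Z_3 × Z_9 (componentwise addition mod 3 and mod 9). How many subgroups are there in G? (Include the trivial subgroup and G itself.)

|G| = 27, so by Lagrange every subgroup order divides 27. Divisors: 1, 3, 9, 27.
Subgroups by order — order 1: 1; order 3: 4; order 9: 4; order 27: 1.
Total: 1 + 4 + 4 + 1 = 10.

10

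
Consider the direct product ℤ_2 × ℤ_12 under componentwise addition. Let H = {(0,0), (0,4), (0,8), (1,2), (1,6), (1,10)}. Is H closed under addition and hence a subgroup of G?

Yes

|H| = 6 divides |G| = 24, consistent with Lagrange.
H contains the identity, every element's inverse is in H, and H is closed under +: it is a subgroup.
In fact H = ⟨(1,2)⟩.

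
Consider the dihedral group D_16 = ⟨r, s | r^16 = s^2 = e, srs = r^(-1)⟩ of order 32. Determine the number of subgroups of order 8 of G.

|G| = 32 and 8 | 32, so subgroups of order 8 are possible by Lagrange.
The subgroups of order 8 are: {e, r^2, r^4, r^6, r^8, r^10, r^12, r^14}; {e, r^4, r^8, r^12, r^2s, r^6s, r^10s, r^14s}; {e, r^4, r^8, r^12, r^3s, r^7s, r^11s, r^15s}; {e, r^4, r^8, r^12, s, r^4s, r^8s, r^12s}; … (5 in all).
So G has 5 subgroups of order 8.

5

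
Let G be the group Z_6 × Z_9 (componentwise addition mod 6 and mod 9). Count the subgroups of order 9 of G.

4

|G| = 54 and 9 | 54, so subgroups of order 9 are possible by Lagrange.
The subgroups of order 9 are: {(0,0), (0,1), (0,2), (0,3), (0,4), (0,5), (0,6), (0,7), (0,8)}; {(0,0), (0,3), (0,6), (2,0), (2,3), (2,6), (4,0), (4,3), (4,6)}; {(0,0), (0,3), (0,6), (2,1), (2,4), (2,7), (4,2), (4,5), (4,8)}; {(0,0), (0,3), (0,6), (2,2), (2,5), (2,8), (4,1), (4,4), (4,7)}.
So G has 4 subgroups of order 9.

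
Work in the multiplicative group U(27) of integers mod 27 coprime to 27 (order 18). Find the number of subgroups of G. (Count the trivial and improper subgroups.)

6

|G| = 18, so by Lagrange every subgroup order divides 18. Divisors: 1, 2, 3, 6, 9, 18.
Subgroups by order — order 1: 1; order 2: 1; order 3: 1; order 6: 1; order 9: 1; order 18: 1.
Total: 1 + 1 + 1 + 1 + 1 + 1 = 6.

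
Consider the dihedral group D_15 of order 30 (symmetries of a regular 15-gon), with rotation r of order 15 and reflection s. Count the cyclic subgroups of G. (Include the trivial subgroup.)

Group the elements of G by the cyclic subgroup they generate; each cyclic subgroup of order d accounts for φ(d) elements.
Cyclic subgroups by order — order 1: 1; order 2: 15; order 3: 1; order 5: 1; order 15: 1.
Total: 19.

19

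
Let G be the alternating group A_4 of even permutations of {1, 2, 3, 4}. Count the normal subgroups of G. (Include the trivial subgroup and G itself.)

G has 10 subgroups. Checking conjugation-invariance by order — order 1: 1/1 normal; order 2: 0/3 normal; order 3: 0/4 normal; order 4: 1/1 normal; order 12: 1/1 normal.
Total normal subgroups: 3.

3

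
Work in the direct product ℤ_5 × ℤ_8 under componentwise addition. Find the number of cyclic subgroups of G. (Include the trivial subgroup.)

8

Each element a generates a cyclic subgroup ⟨a⟩; distinct elements may generate the same one (a cyclic group of order d has φ(d) generators).
Cyclic subgroups by order — order 1: 1; order 2: 1; order 4: 1; order 5: 1; order 8: 1; order 10: 1; order 20: 1; order 40: 1.
Total: 8.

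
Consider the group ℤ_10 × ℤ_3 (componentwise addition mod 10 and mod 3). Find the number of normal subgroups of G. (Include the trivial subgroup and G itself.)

8

G is abelian, so every subgroup is normal.
G has 8 subgroups in total, hence 8 normal subgroups.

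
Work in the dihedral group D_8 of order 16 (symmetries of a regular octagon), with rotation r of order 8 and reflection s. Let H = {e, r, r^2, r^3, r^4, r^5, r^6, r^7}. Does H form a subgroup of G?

Yes

|H| = 8 divides |G| = 16, consistent with Lagrange.
H contains the identity, every element's inverse is in H, and H is closed under ·: it is a subgroup.
In fact H = ⟨r^7⟩.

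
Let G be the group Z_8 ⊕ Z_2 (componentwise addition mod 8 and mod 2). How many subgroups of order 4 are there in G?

|G| = 16 and 4 | 16, so subgroups of order 4 are possible by Lagrange.
The subgroups of order 4 are: {(0,0), (0,1), (4,0), (4,1)}; {(0,0), (2,0), (4,0), (6,0)}; {(0,0), (2,1), (4,0), (6,1)}.
So G has 3 subgroups of order 4.

3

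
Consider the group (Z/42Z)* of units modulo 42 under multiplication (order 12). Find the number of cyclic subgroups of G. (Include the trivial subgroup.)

8

Group the elements of G by the cyclic subgroup they generate; each cyclic subgroup of order d accounts for φ(d) elements.
Cyclic subgroups by order — order 1: 1; order 2: 3; order 3: 1; order 6: 3.
Total: 8.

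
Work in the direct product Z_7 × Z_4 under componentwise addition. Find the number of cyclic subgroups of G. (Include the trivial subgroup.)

6

Each element a generates a cyclic subgroup ⟨a⟩; distinct elements may generate the same one (a cyclic group of order d has φ(d) generators).
Cyclic subgroups by order — order 1: 1; order 2: 1; order 4: 1; order 7: 1; order 14: 1; order 28: 1.
Total: 6.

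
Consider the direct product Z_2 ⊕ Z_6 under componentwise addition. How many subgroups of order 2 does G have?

|G| = 12 and 2 | 12, so subgroups of order 2 are possible by Lagrange.
The subgroups of order 2 are: {(0,0), (0,3)}; {(0,0), (1,0)}; {(0,0), (1,3)}.
So G has 3 subgroups of order 2.

3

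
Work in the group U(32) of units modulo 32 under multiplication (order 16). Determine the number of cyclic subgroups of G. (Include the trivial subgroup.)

A cyclic subgroup of order d is generated by each of its φ(d) elements of order d, so the cyclic subgroups of order d number (#elements of order d)/φ(d).
Cyclic subgroups by order — order 1: 1; order 2: 3; order 4: 2; order 8: 2.
Total: 8.

8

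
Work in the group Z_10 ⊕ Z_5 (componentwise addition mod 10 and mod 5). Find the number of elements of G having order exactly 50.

An element (a,b) has order lcm(ord(a), ord(b)); count pairs with lcm equal to 50.
Enumerating gives 0 such elements.

0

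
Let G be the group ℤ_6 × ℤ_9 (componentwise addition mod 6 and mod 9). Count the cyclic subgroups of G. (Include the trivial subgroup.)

Each element a generates a cyclic subgroup ⟨a⟩; distinct elements may generate the same one (a cyclic group of order d has φ(d) generators).
Cyclic subgroups by order — order 1: 1; order 2: 1; order 3: 4; order 6: 4; order 9: 3; order 18: 3.
Total: 16.

16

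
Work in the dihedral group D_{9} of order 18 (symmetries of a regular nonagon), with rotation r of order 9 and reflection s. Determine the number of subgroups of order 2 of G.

9

|G| = 18 and 2 | 18, so subgroups of order 2 are possible by Lagrange.
The subgroups of order 2 are: {e, r^2s}; {e, r^3s}; {e, r^4s}; {e, r^5s}; … (9 in all).
So G has 9 subgroups of order 2.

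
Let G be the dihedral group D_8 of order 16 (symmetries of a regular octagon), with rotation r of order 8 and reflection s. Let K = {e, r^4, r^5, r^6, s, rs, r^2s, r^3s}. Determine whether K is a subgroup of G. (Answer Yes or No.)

No

r^5 ∈ K but its inverse r^3 ∉ K, so K is not a subgroup.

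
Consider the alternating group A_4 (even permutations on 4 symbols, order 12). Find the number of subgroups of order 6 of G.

0

|G| = 12 and 6 | 12, so subgroups of order 6 are possible by Lagrange.
Checking all subgroups of G, none has order 6.
So G has 0 subgroups of order 6.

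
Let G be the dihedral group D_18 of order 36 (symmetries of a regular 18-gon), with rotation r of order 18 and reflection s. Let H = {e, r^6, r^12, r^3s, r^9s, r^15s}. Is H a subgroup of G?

|H| = 6 divides |G| = 36, consistent with Lagrange.
H contains the identity, every element's inverse is in H, and H is closed under ·: it is a subgroup.

Yes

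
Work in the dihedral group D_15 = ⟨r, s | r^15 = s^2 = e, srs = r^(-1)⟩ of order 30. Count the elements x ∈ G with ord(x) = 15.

The elements of order 15 are: r, r^2, r^4, r^7, r^8, r^11, r^13, r^14.
That's 8.

8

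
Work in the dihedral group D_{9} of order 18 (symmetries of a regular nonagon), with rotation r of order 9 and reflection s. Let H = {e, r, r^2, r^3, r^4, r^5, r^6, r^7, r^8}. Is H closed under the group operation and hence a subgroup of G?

Yes

|H| = 9 divides |G| = 18, consistent with Lagrange.
H contains the identity, every element's inverse is in H, and H is closed under ·: it is a subgroup.
In fact H = ⟨r^4⟩.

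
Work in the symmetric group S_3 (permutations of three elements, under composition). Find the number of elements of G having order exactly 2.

3

The elements of order 2 are: (2 3), (1 2), (1 3).
That's 3.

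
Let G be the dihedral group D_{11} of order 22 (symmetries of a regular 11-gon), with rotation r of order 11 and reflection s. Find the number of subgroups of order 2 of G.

|G| = 22 and 2 | 22, so subgroups of order 2 are possible by Lagrange.
The subgroups of order 2 are: {e, r^10s}; {e, r^2s}; {e, r^3s}; {e, r^4s}; … (11 in all).
So G has 11 subgroups of order 2.

11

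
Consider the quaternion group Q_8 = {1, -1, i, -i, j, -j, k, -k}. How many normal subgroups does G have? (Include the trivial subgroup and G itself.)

G has 6 subgroups. Checking conjugation-invariance by order — order 1: 1/1 normal; order 2: 1/1 normal; order 4: 3/3 normal; order 8: 1/1 normal.
Total normal subgroups: 6.

6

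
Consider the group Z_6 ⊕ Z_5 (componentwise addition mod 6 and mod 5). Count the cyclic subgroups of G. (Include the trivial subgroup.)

8

Group the elements of G by the cyclic subgroup they generate; each cyclic subgroup of order d accounts for φ(d) elements.
Cyclic subgroups by order — order 1: 1; order 2: 1; order 3: 1; order 5: 1; order 6: 1; order 10: 1; order 15: 1; order 30: 1.
Total: 8.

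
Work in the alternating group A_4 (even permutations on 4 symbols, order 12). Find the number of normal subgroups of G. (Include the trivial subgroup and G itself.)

3

G has 10 subgroups. Checking conjugation-invariance by order — order 1: 1/1 normal; order 2: 0/3 normal; order 3: 0/4 normal; order 4: 1/1 normal; order 12: 1/1 normal.
Total normal subgroups: 3.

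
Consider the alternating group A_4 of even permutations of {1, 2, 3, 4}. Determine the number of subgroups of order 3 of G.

|G| = 12 and 3 | 12, so subgroups of order 3 are possible by Lagrange.
The subgroups of order 3 are: {e, (1 2 3), (1 3 2)}; {e, (1 2 4), (1 4 2)}; {e, (1 3 4), (1 4 3)}; {e, (2 3 4), (2 4 3)}.
So G has 4 subgroups of order 3.

4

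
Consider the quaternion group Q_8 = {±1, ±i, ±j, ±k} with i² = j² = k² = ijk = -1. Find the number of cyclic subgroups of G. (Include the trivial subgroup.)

Group the elements of G by the cyclic subgroup they generate; each cyclic subgroup of order d accounts for φ(d) elements.
Cyclic subgroups by order — order 1: 1; order 2: 1; order 4: 3.
Total: 5.

5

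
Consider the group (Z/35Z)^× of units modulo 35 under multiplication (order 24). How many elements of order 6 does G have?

The elements of order 6 are: 4, 9, 19, 24, 26, 31.
That's 6.

6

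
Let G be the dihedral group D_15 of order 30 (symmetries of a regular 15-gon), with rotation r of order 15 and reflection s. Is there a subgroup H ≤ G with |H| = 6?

Yes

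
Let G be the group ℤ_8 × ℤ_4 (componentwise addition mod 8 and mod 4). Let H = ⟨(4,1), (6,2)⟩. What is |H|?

|⟨(4,1)⟩| = 4 and |⟨(6,2)⟩| = 4, so |H| is a multiple of lcm(4, 4) = 4 and divides |G| = 32.
Closing under the operation: H = {(0,0), (0,1), (0,2), (0,3), (2,0), (2,1), (2,2), (2,3), (4,0), (4,1), (4,2), (4,3), (6,0), (6,1), (6,2), (6,3)}, so |H| = 16.

16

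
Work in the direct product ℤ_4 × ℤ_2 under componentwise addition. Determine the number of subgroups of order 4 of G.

3

|G| = 8 and 4 | 8, so subgroups of order 4 are possible by Lagrange.
The subgroups of order 4 are: {(0,0), (0,1), (2,0), (2,1)}; {(0,0), (1,0), (2,0), (3,0)}; {(0,0), (1,1), (2,0), (3,1)}.
So G has 3 subgroups of order 4.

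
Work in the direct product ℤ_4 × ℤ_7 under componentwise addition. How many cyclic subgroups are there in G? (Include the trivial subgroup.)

6

Group the elements of G by the cyclic subgroup they generate; each cyclic subgroup of order d accounts for φ(d) elements.
Cyclic subgroups by order — order 1: 1; order 2: 1; order 4: 1; order 7: 1; order 14: 1; order 28: 1.
Total: 6.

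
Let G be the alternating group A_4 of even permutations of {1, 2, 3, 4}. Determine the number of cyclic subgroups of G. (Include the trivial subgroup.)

8

A cyclic subgroup of order d is generated by each of its φ(d) elements of order d, so the cyclic subgroups of order d number (#elements of order d)/φ(d).
Cyclic subgroups by order — order 1: 1; order 2: 3; order 3: 4.
Total: 8.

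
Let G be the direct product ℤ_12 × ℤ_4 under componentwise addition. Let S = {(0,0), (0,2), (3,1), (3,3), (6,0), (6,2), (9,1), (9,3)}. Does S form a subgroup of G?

Yes

|S| = 8 divides |G| = 48, consistent with Lagrange.
S contains the identity, every element's inverse is in S, and S is closed under +: it is a subgroup.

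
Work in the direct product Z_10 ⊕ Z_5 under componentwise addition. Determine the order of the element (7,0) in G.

10

The order of (7,0) in Z_10 × Z_5 is lcm(ord(7) in Z_10, ord(0) in Z_5).
ord(7) = 10 and ord(0) = 1, so |⟨(7,0)⟩| = lcm(10, 1) = 10.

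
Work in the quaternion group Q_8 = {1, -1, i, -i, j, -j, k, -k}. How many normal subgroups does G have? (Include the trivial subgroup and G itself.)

6

G has 6 subgroups. Checking conjugation-invariance by order — order 1: 1/1 normal; order 2: 1/1 normal; order 4: 3/3 normal; order 8: 1/1 normal.
Total normal subgroups: 6.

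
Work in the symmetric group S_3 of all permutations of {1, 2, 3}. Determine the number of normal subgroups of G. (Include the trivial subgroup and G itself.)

G has 6 subgroups. Checking conjugation-invariance by order — order 1: 1/1 normal; order 2: 0/3 normal; order 3: 1/1 normal; order 6: 1/1 normal.
Total normal subgroups: 3.

3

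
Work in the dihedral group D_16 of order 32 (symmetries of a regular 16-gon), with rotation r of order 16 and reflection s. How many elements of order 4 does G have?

2

The elements of order 4 are: r^4, r^12.
That's 2.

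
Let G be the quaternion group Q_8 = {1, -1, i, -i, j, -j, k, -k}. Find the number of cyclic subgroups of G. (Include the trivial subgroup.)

Each element a generates a cyclic subgroup ⟨a⟩; distinct elements may generate the same one (a cyclic group of order d has φ(d) generators).
Cyclic subgroups by order — order 1: 1; order 2: 1; order 4: 3.
Total: 5.

5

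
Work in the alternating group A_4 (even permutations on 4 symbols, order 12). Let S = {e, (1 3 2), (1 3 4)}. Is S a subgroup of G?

No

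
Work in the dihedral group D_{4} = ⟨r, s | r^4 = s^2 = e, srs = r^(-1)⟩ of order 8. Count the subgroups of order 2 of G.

5

|G| = 8 and 2 | 8, so subgroups of order 2 are possible by Lagrange.
The subgroups of order 2 are: {e, r^2}; {e, r^2s}; {e, r^3s}; {e, rs}; … (5 in all).
So G has 5 subgroups of order 2.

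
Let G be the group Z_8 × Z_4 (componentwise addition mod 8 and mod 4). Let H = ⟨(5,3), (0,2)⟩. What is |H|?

16

|⟨(5,3)⟩| = 8 and |⟨(0,2)⟩| = 2, so |H| is a multiple of lcm(8, 2) = 8 and divides |G| = 32.
Closing under the operation: H = {(0,0), (0,2), (1,1), (1,3), (2,0), (2,2), (3,1), (3,3), (4,0), (4,2), (5,1), (5,3), (6,0), (6,2), (7,1), (7,3)}, so |H| = 16.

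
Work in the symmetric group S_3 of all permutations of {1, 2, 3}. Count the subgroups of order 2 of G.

3

|G| = 6 and 2 | 6, so subgroups of order 2 are possible by Lagrange.
The subgroups of order 2 are: {e, (1 2)}; {e, (1 3)}; {e, (2 3)}.
So G has 3 subgroups of order 2.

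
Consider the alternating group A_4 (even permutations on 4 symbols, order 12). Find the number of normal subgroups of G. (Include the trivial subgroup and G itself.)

G has 10 subgroups. Checking conjugation-invariance by order — order 1: 1/1 normal; order 2: 0/3 normal; order 3: 0/4 normal; order 4: 1/1 normal; order 12: 1/1 normal.
Total normal subgroups: 3.

3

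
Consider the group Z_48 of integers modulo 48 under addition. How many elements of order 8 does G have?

4

In a cyclic group of order 48, the number of elements of order d (for d | 48) is φ(d).
φ(8) = 4.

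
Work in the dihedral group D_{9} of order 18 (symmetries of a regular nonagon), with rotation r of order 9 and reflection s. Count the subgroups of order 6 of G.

3

|G| = 18 and 6 | 18, so subgroups of order 6 are possible by Lagrange.
The subgroups of order 6 are: {e, r^3, r^6, r^2s, r^5s, r^8s}; {e, r^3, r^6, s, r^3s, r^6s}; {e, r^3, r^6, rs, r^4s, r^7s}.
So G has 3 subgroups of order 6.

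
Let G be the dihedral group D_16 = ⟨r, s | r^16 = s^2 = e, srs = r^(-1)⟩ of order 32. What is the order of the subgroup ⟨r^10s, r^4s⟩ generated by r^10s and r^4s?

16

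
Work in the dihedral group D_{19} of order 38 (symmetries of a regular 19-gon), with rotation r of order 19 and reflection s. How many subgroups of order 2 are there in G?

19

|G| = 38 and 2 | 38, so subgroups of order 2 are possible by Lagrange.
The subgroups of order 2 are: {e, r^10s}; {e, r^11s}; {e, r^12s}; {e, r^13s}; … (19 in all).
So G has 19 subgroups of order 2.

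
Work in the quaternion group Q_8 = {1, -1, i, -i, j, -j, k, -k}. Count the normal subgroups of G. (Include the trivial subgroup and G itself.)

6

G has 6 subgroups. Checking conjugation-invariance by order — order 1: 1/1 normal; order 2: 1/1 normal; order 4: 3/3 normal; order 8: 1/1 normal.
Total normal subgroups: 6.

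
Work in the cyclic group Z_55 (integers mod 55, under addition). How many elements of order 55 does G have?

40

In a cyclic group of order 55, the number of elements of order d (for d | 55) is φ(d).
φ(55) = 40.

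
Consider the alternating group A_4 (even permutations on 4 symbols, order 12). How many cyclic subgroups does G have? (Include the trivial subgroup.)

Group the elements of G by the cyclic subgroup they generate; each cyclic subgroup of order d accounts for φ(d) elements.
Cyclic subgroups by order — order 1: 1; order 2: 3; order 3: 4.
Total: 8.

8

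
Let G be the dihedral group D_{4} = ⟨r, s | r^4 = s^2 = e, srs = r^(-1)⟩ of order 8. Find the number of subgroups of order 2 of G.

5

|G| = 8 and 2 | 8, so subgroups of order 2 are possible by Lagrange.
The subgroups of order 2 are: {e, r^2}; {e, r^2s}; {e, r^3s}; {e, rs}; … (5 in all).
So G has 5 subgroups of order 2.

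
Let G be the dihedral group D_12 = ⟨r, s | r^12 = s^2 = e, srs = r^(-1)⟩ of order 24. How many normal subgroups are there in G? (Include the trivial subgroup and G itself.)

9

G has 34 subgroups. Checking conjugation-invariance by order — order 1: 1/1 normal; order 2: 1/13 normal; order 3: 1/1 normal; order 4: 1/7 normal; order 6: 1/5 normal; order 8: 0/3 normal; order 12: 3/3 normal; order 24: 1/1 normal.
Total normal subgroups: 9.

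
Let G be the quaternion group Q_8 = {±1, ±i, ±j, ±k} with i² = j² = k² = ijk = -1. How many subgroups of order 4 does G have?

3

|G| = 8 and 4 | 8, so subgroups of order 4 are possible by Lagrange.
The subgroups of order 4 are: {1, -1, i, -i}; {1, -1, j, -j}; {1, -1, k, -k}.
So G has 3 subgroups of order 4.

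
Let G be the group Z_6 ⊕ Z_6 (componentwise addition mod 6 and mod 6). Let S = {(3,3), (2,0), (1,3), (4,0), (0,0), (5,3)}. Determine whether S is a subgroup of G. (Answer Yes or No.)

|S| = 6 divides |G| = 36, consistent with Lagrange.
S contains the identity, every element's inverse is in S, and S is closed under +: it is a subgroup.
In fact S = ⟨(1,3)⟩.

Yes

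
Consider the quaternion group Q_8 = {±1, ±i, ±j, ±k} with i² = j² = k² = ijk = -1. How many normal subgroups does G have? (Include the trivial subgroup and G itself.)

G has 6 subgroups. Checking conjugation-invariance by order — order 1: 1/1 normal; order 2: 1/1 normal; order 4: 3/3 normal; order 8: 1/1 normal.
Total normal subgroups: 6.

6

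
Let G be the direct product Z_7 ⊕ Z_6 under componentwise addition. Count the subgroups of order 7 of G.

1

|G| = 42 and 7 | 42, so subgroups of order 7 are possible by Lagrange.
The subgroups of order 7 are: {(0,0), (1,0), (2,0), (3,0), (4,0), (5,0), (6,0)}.
So G has 1 subgroup of order 7.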